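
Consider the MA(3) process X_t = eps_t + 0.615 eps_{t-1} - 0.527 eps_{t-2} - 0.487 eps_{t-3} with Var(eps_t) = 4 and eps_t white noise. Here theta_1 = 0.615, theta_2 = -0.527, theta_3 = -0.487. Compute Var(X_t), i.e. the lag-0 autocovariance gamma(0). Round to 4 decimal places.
\gamma(0) = 7.5725

For an MA(q) process X_t = eps_t + sum_i theta_i eps_{t-i} with
Var(eps_t) = sigma^2, the variance is
  gamma(0) = sigma^2 * (1 + sum_i theta_i^2).
  sum_i theta_i^2 = (0.615)^2 + (-0.527)^2 + (-0.487)^2 = 0.378225 + 0.277729 + 0.237169 = 0.893123.
  gamma(0) = 4 * (1 + 0.893123) = 4 * 1.893123 = 7.572492, which rounds to 7.5725.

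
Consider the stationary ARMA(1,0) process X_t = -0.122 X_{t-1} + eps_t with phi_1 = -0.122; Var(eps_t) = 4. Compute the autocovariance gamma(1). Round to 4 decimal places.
\gamma(1) = -0.4954

Multiply the model equation by X_{t-k} and take expectations. With theta_0 = psi_0 = 1 and psi_j the MA(infinity) weights, this gives
  gamma(k) - sum_i phi_i gamma(k-i) = c_k,
  c_k = sigma^2 * sum_{j=k..q} theta_j psi_{j-k}   (c_k = 0 for k > q),
using gamma(-m) = gamma(m).
Pure AR (q = 0): c_0 = sigma^2 = 4, c_k = 0 for k >= 1.
Equations for k = 0 and k = 1 (AR order 1):
  gamma(0) = phi_1 gamma(1) + c_0
  gamma(1) = phi_1 gamma(0) + c_1
Substituting the second into the first: gamma(0) (1 - phi_1^2) = c_0 + phi_1 c_1, so
  gamma(0) = c_0 / (1 - phi_1^2) = 4 / (1 - (-0.122)^2) = 4 / 0.985116 = 4.060436.
  gamma(1) = phi_1 gamma(0) = (-0.122)(4.060436) = -0.495373.
Therefore gamma(1) = -0.4954 (to 4 decimal places).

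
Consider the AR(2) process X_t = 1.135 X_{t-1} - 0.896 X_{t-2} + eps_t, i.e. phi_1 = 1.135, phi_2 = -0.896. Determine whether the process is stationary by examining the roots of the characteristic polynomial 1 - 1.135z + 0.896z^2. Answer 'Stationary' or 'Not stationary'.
\text{Stationary}

The AR(p) characteristic polynomial is P(z) = 1 - 1.135z + 0.896z^2.
Stationarity requires all roots to lie outside the unit circle, i.e. |z| > 1 for every root.
Set 1 + (-1.135) z + (0.896) z^2 = 0, i.e. a z^2 + b z + c = 0 with a = 0.896, b = -1.135, c = 1.
Discriminant D = b^2 - 4ac = (-1.135)^2 - 4*(0.896)*1 = 1.288225 - (3.584) = -2.295775.
D < 0, so the roots are the complex-conjugate pair z = (-b +/- i sqrt(-D)) / (2a) = 0.6334 +/- 0.8455i.
For a conjugate pair |z|^2 = z * conj(z) = (product of roots) = c/a = 1/(0.896) = 1.116071, so |z| = sqrt(1.116071) = 1.0564 for both roots.
Moduli of all roots: 1.0564, 1.0564.
All moduli strictly greater than 1? Yes.
Verdict: Stationary.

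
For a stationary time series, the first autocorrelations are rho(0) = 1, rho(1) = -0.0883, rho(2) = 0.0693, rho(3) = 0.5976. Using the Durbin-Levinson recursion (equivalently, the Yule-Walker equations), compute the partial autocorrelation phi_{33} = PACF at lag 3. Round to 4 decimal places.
\phi_{33} = 0.6160

The PACF at lag k is phi_{kk}, the last component of the solution
to the Yule-Walker system G_k phi = r_k where
  (G_k)_{ij} = rho(|i - j|), (r_k)_i = rho(i), i,j = 1..k.
Equivalently, Durbin-Levinson gives phi_{kk} iteratively:
  phi_{11} = rho(1)
  phi_{kk} = [rho(k) - sum_{j=1..k-1} phi_{k-1,j} rho(k-j)]
            / [1 - sum_{j=1..k-1} phi_{k-1,j} rho(j)],
  phi_{k,j} = phi_{k-1,j} - phi_{kk} phi_{k-1,k-j},  j = 1..k-1.
Step k = 1:
  phi_11 = rho(1) = -0.0883.
Step k = 2:
  phi_22 = [rho(2) - phi_11 rho(1)] / [1 - phi_11 rho(1)] = [0.0693 - (-0.0883)(-0.0883)] / [1 - (-0.0883)(-0.0883)]
         = 0.06150311 / 0.99220311 = 0.061986.
  Update: phi_21 = phi_11 - phi_22 phi_11 = -0.0883 - (0.061986)(-0.0883) = -0.082827.
Step k = 3:
  phi_33 = [rho(3) - phi_21 rho(2) - phi_22 rho(1)] / [1 - phi_21 rho(1) - phi_22 rho(2)]
    numerator   = 0.5976 - (-0.082827)(0.0693) - (0.061986)(-0.0883) = 0.60881328
    denominator = 1 - (-0.082827)(-0.0883) - (0.061986)(0.0693) = 0.98839075
  phi_33 = 0.60881328 / 0.98839075 = 0.616.
Therefore phi_{33} = 0.6160.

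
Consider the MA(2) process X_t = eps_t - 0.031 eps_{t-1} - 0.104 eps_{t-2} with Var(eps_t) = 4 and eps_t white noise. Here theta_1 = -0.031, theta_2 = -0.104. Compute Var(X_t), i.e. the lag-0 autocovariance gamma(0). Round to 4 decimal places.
\gamma(0) = 4.0471

For an MA(q) process X_t = eps_t + sum_i theta_i eps_{t-i} with
Var(eps_t) = sigma^2, the variance is
  gamma(0) = sigma^2 * (1 + sum_i theta_i^2).
  sum_i theta_i^2 = (-0.031)^2 + (-0.104)^2 = 0.000961 + 0.010816 = 0.011777.
  gamma(0) = 4 * (1 + 0.011777) = 4 * 1.011777 = 4.047108, which rounds to 4.0471.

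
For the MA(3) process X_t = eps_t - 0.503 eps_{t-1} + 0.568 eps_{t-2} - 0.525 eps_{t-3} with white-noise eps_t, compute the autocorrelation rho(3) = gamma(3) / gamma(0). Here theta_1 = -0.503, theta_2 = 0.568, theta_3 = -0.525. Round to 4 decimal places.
\rho(3) = -0.2836

For an MA(q) process with theta_0 = 1, the autocovariance is
  gamma(k) = sigma^2 * sum_{i=0..q-k} theta_i * theta_{i+k},
and rho(k) = gamma(k) / gamma(0). Sigma^2 cancels.
  numerator   = (1)*(-0.525) = -0.525.
  denominator = (1)^2 + (-0.503)^2 + (0.568)^2 + (-0.525)^2 = 1.851258.
  rho(3) = -0.525 / 1.851258 = -0.2836.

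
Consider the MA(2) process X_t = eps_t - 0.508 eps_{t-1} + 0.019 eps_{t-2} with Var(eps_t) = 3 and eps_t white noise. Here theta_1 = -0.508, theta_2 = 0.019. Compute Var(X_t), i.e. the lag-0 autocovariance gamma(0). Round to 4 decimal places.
\gamma(0) = 3.7753

For an MA(q) process X_t = eps_t + sum_i theta_i eps_{t-i} with
Var(eps_t) = sigma^2, the variance is
  gamma(0) = sigma^2 * (1 + sum_i theta_i^2).
  sum_i theta_i^2 = (-0.508)^2 + (0.019)^2 = 0.258064 + 0.000361 = 0.258425.
  gamma(0) = 3 * (1 + 0.258425) = 3 * 1.258425 = 3.775275, which rounds to 3.7753.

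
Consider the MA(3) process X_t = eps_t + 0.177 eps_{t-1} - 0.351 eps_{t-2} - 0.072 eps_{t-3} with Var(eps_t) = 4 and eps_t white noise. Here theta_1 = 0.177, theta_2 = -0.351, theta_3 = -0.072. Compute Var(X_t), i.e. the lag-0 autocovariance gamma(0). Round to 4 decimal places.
\gamma(0) = 4.6389

For an MA(q) process X_t = eps_t + sum_i theta_i eps_{t-i} with
Var(eps_t) = sigma^2, the variance is
  gamma(0) = sigma^2 * (1 + sum_i theta_i^2).
  sum_i theta_i^2 = (0.177)^2 + (-0.351)^2 + (-0.072)^2 = 0.031329 + 0.123201 + 0.005184 = 0.159714.
  gamma(0) = 4 * (1 + 0.159714) = 4 * 1.159714 = 4.638856, which rounds to 4.6389.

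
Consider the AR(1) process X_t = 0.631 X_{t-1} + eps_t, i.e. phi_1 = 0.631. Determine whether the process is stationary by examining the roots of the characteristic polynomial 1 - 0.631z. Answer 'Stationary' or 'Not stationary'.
\text{Stationary}

The AR(p) characteristic polynomial is P(z) = 1 - 0.631z.
Stationarity requires all roots to lie outside the unit circle, i.e. |z| > 1 for every root.
This is linear in z: 1 + (-0.631) z = 0  =>  z = -1/(-0.631) = 1.584786,  |z| = 1.584786.
Moduli of all roots: 1.5848.
All moduli strictly greater than 1? Yes.
Verdict: Stationary.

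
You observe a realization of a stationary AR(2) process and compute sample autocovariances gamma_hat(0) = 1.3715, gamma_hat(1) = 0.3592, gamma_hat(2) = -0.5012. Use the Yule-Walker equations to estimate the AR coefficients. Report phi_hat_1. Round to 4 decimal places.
\hat\phi_{1} = 0.3839

The Yule-Walker equations for an AR(p) process read, in matrix form,
  Gamma_p phi = r_p,   with   (Gamma_p)_{ij} = gamma(|i - j|),
                       (r_p)_i = gamma(i),   i,j = 1..p.
Substitute the sample gammas (Toeplitz matrix and right-hand side of size 2):
  Gamma_p = [[1.3715, 0.3592], [0.3592, 1.3715]]
  r_p     = [0.3592, -0.5012]
Written out:
  1.3715 phi_1 + 0.3592 phi_2 = 0.3592
  0.3592 phi_1 + 1.3715 phi_2 = -0.5012
Solve by Cramer's rule:
  det = gamma(0)^2 - gamma(1)^2 = (1.3715)^2 - (0.3592)^2 = 1.88101225 - 0.12902464 = 1.75198761
  phi_hat_1 = [gamma(1) gamma(0) - gamma(1) gamma(2)] / det = [(0.3592)(1.3715) - (0.3592)(-0.5012)] / 1.75198761 = 0.67267384 / 1.75198761 = 0.3839
  phi_hat_2 = [gamma(0) gamma(2) - gamma(1)^2] / det = [(1.3715)(-0.5012) - (0.3592)^2] / 1.75198761 = -0.81642044 / 1.75198761 = -0.466
So phi_hat = [0.3839, -0.4660].
Therefore phi_hat_1 = 0.3839.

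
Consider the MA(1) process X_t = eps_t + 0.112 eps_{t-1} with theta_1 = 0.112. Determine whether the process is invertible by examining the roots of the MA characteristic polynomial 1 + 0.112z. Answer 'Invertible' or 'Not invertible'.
\text{Invertible}

The MA(q) characteristic polynomial is P(z) = 1 + 0.112z.
Invertibility requires all roots to lie outside the unit circle, i.e. |z| > 1 for every root.
This is linear in z: 1 + (0.112) z = 0  =>  z = -1/(0.112) = -8.928571,  |z| = 8.928571.
Moduli of all roots: 8.9286.
All moduli strictly greater than 1? Yes.
Verdict: Invertible.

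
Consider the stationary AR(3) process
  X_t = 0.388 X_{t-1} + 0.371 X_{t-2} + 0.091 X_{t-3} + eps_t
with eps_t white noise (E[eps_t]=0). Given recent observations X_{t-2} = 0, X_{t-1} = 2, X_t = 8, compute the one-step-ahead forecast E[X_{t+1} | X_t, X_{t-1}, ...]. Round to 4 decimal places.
E[X_{t+1} \mid \mathcal F_t] = 3.8460

For an AR(p) model X_t = c + sum_i phi_i X_{t-i} + eps_t, the
one-step-ahead conditional mean is
  E[X_{t+1} | X_t, ...] = c + sum_i phi_i X_{t+1-i}.
Substitute known values:
  E[X_{t+1} | ...] = (0.388) * (8) + (0.371) * (2) + (0.091) * (0)
                   = 3.8460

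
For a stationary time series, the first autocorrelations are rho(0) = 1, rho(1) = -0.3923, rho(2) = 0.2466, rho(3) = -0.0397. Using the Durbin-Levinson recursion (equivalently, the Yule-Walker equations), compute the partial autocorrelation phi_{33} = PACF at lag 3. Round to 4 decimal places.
\phi_{33} = 0.1070

The PACF at lag k is phi_{kk}, the last component of the solution
to the Yule-Walker system G_k phi = r_k where
  (G_k)_{ij} = rho(|i - j|), (r_k)_i = rho(i), i,j = 1..k.
Equivalently, Durbin-Levinson gives phi_{kk} iteratively:
  phi_{11} = rho(1)
  phi_{kk} = [rho(k) - sum_{j=1..k-1} phi_{k-1,j} rho(k-j)]
            / [1 - sum_{j=1..k-1} phi_{k-1,j} rho(j)],
  phi_{k,j} = phi_{k-1,j} - phi_{kk} phi_{k-1,k-j},  j = 1..k-1.
Step k = 1:
  phi_11 = rho(1) = -0.3923.
Step k = 2:
  phi_22 = [rho(2) - phi_11 rho(1)] / [1 - phi_11 rho(1)] = [0.2466 - (-0.3923)(-0.3923)] / [1 - (-0.3923)(-0.3923)]
         = 0.09270071 / 0.84610071 = 0.109562.
  Update: phi_21 = phi_11 - phi_22 phi_11 = -0.3923 - (0.109562)(-0.3923) = -0.349319.
Step k = 3:
  phi_33 = [rho(3) - phi_21 rho(2) - phi_22 rho(1)] / [1 - phi_21 rho(1) - phi_22 rho(2)]
    numerator   = -0.0397 - (-0.349319)(0.2466) - (0.109562)(-0.3923) = 0.08942327
    denominator = 1 - (-0.349319)(-0.3923) - (0.109562)(0.2466) = 0.83594421
  phi_33 = 0.08942327 / 0.83594421 = 0.107.
Therefore phi_{33} = 0.1070.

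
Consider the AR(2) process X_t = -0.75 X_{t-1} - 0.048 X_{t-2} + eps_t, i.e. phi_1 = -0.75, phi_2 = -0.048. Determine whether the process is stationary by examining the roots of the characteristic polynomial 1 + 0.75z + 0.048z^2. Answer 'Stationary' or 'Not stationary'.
\text{Stationary}

The AR(p) characteristic polynomial is P(z) = 1 + 0.75z + 0.048z^2.
Stationarity requires all roots to lie outside the unit circle, i.e. |z| > 1 for every root.
Set 1 + (0.75) z + (0.048) z^2 = 0, i.e. a z^2 + b z + c = 0 with a = 0.048, b = 0.75, c = 1.
Discriminant D = b^2 - 4ac = (0.75)^2 - 4*(0.048)*1 = 0.5625 - (0.192) = 0.3705.
D >= 0, so the roots are real: z = (-b +/- sqrt(D)) / (2a) = (-0.75 +/- 0.608687) / (0.096).
  z_1 = (-0.75 + 0.608687) / (0.096) = -1.472,   |z_1| = 1.472.
  z_2 = (-0.75 - 0.608687) / (0.096) = -14.153,   |z_2| = 14.153.
Moduli of all roots: 1.4720, 14.1530.
All moduli strictly greater than 1? Yes.
Verdict: Stationary.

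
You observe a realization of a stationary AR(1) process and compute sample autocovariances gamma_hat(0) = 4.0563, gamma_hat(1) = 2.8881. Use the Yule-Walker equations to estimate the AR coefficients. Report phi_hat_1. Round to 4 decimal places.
\hat\phi_{1} = 0.7120

The Yule-Walker equations for an AR(p) process read, in matrix form,
  Gamma_p phi = r_p,   with   (Gamma_p)_{ij} = gamma(|i - j|),
                       (r_p)_i = gamma(i),   i,j = 1..p.
Substitute the sample gammas (Toeplitz matrix and right-hand side of size 1):
  Gamma_p = [[4.0563]]
  r_p     = [2.8881]
With p = 1 this is the single equation gamma(0) phi_1 = gamma(1):
  phi_hat_1 = gamma(1) / gamma(0) = 2.8881 / 4.0563 = 0.7120.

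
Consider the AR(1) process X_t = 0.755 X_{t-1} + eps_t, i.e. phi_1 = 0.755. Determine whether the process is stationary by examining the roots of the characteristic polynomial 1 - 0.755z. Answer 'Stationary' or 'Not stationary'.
\text{Stationary}

The AR(p) characteristic polynomial is P(z) = 1 - 0.755z.
Stationarity requires all roots to lie outside the unit circle, i.e. |z| > 1 for every root.
This is linear in z: 1 + (-0.755) z = 0  =>  z = -1/(-0.755) = 1.324503,  |z| = 1.324503.
Moduli of all roots: 1.3245.
All moduli strictly greater than 1? Yes.
Verdict: Stationary.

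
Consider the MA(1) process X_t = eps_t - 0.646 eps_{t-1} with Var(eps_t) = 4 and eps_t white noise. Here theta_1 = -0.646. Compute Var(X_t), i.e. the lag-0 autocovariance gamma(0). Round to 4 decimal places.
\gamma(0) = 5.6693

For an MA(q) process X_t = eps_t + sum_i theta_i eps_{t-i} with
Var(eps_t) = sigma^2, the variance is
  gamma(0) = sigma^2 * (1 + sum_i theta_i^2).
  sum_i theta_i^2 = (-0.646)^2 = 0.417316.
  gamma(0) = 4 * (1 + 0.417316) = 4 * 1.417316 = 5.669264, which rounds to 5.6693.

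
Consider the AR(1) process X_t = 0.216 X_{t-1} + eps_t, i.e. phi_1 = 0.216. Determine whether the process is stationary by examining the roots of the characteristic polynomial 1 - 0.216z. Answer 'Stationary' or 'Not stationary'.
\text{Stationary}

The AR(p) characteristic polynomial is P(z) = 1 - 0.216z.
Stationarity requires all roots to lie outside the unit circle, i.e. |z| > 1 for every root.
This is linear in z: 1 + (-0.216) z = 0  =>  z = -1/(-0.216) = 4.62963,  |z| = 4.62963.
Moduli of all roots: 4.6296.
All moduli strictly greater than 1? Yes.
Verdict: Stationary.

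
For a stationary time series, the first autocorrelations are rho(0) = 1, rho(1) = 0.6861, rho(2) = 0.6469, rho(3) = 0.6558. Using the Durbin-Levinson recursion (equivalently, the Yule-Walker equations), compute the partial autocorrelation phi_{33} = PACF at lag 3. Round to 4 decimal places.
\phi_{33} = 0.2790

The PACF at lag k is phi_{kk}, the last component of the solution
to the Yule-Walker system G_k phi = r_k where
  (G_k)_{ij} = rho(|i - j|), (r_k)_i = rho(i), i,j = 1..k.
Equivalently, Durbin-Levinson gives phi_{kk} iteratively:
  phi_{11} = rho(1)
  phi_{kk} = [rho(k) - sum_{j=1..k-1} phi_{k-1,j} rho(k-j)]
            / [1 - sum_{j=1..k-1} phi_{k-1,j} rho(j)],
  phi_{k,j} = phi_{k-1,j} - phi_{kk} phi_{k-1,k-j},  j = 1..k-1.
Step k = 1:
  phi_11 = rho(1) = 0.6861.
Step k = 2:
  phi_22 = [rho(2) - phi_11 rho(1)] / [1 - phi_11 rho(1)] = [0.6469 - (0.6861)(0.6861)] / [1 - (0.6861)(0.6861)]
         = 0.17616679 / 0.52926679 = 0.332851.
  Update: phi_21 = phi_11 - phi_22 phi_11 = 0.6861 - (0.332851)(0.6861) = 0.457731.
Step k = 3:
  phi_33 = [rho(3) - phi_21 rho(2) - phi_22 rho(1)] / [1 - phi_21 rho(1) - phi_22 rho(2)]
    numerator   = 0.6558 - (0.457731)(0.6469) - (0.332851)(0.6861) = 0.13132488
    denominator = 1 - (0.457731)(0.6861) - (0.332851)(0.6469) = 0.47062956
  phi_33 = 0.13132488 / 0.47062956 = 0.279.
Therefore phi_{33} = 0.2790.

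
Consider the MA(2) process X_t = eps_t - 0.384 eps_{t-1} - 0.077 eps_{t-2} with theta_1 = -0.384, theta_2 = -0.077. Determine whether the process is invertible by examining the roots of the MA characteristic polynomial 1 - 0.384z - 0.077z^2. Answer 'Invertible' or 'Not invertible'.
\text{Invertible}

The MA(q) characteristic polynomial is P(z) = 1 - 0.384z - 0.077z^2.
Invertibility requires all roots to lie outside the unit circle, i.e. |z| > 1 for every root.
Set 1 + (-0.384) z + (-0.077) z^2 = 0, i.e. a z^2 + b z + c = 0 with a = -0.077, b = -0.384, c = 1.
Discriminant D = b^2 - 4ac = (-0.384)^2 - 4*(-0.077)*1 = 0.147456 - (-0.308) = 0.455456.
D >= 0, so the roots are real: z = (-b +/- sqrt(D)) / (2a) = (0.384 +/- 0.674875) / (-0.154).
  z_1 = (0.384 + 0.674875) / (-0.154) = -6.8758,   |z_1| = 6.8758.
  z_2 = (0.384 - 0.674875) / (-0.154) = 1.8888,   |z_2| = 1.8888.
Moduli of all roots: 6.8758, 1.8888.
All moduli strictly greater than 1? Yes.
Verdict: Invertible.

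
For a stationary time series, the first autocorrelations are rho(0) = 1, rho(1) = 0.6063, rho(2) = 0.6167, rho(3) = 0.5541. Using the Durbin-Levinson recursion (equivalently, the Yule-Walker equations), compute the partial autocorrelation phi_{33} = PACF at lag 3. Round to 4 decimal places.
\phi_{33} = 0.1659

The PACF at lag k is phi_{kk}, the last component of the solution
to the Yule-Walker system G_k phi = r_k where
  (G_k)_{ij} = rho(|i - j|), (r_k)_i = rho(i), i,j = 1..k.
Equivalently, Durbin-Levinson gives phi_{kk} iteratively:
  phi_{11} = rho(1)
  phi_{kk} = [rho(k) - sum_{j=1..k-1} phi_{k-1,j} rho(k-j)]
            / [1 - sum_{j=1..k-1} phi_{k-1,j} rho(j)],
  phi_{k,j} = phi_{k-1,j} - phi_{kk} phi_{k-1,k-j},  j = 1..k-1.
Step k = 1:
  phi_11 = rho(1) = 0.6063.
Step k = 2:
  phi_22 = [rho(2) - phi_11 rho(1)] / [1 - phi_11 rho(1)] = [0.6167 - (0.6063)(0.6063)] / [1 - (0.6063)(0.6063)]
         = 0.24910031 / 0.63240031 = 0.393897.
  Update: phi_21 = phi_11 - phi_22 phi_11 = 0.6063 - (0.393897)(0.6063) = 0.367481.
Step k = 3:
  phi_33 = [rho(3) - phi_21 rho(2) - phi_22 rho(1)] / [1 - phi_21 rho(1) - phi_22 rho(2)]
    numerator   = 0.5541 - (0.367481)(0.6167) - (0.393897)(0.6063) = 0.08865528
    denominator = 1 - (0.367481)(0.6063) - (0.393897)(0.6167) = 0.53428055
  phi_33 = 0.08865528 / 0.53428055 = 0.1659.
Therefore phi_{33} = 0.1659.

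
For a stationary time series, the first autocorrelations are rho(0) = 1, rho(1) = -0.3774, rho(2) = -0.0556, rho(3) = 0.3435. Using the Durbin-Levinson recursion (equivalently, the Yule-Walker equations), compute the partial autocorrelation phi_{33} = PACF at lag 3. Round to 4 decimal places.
\phi_{33} = 0.2839

The PACF at lag k is phi_{kk}, the last component of the solution
to the Yule-Walker system G_k phi = r_k where
  (G_k)_{ij} = rho(|i - j|), (r_k)_i = rho(i), i,j = 1..k.
Equivalently, Durbin-Levinson gives phi_{kk} iteratively:
  phi_{11} = rho(1)
  phi_{kk} = [rho(k) - sum_{j=1..k-1} phi_{k-1,j} rho(k-j)]
            / [1 - sum_{j=1..k-1} phi_{k-1,j} rho(j)],
  phi_{k,j} = phi_{k-1,j} - phi_{kk} phi_{k-1,k-j},  j = 1..k-1.
Step k = 1:
  phi_11 = rho(1) = -0.3774.
Step k = 2:
  phi_22 = [rho(2) - phi_11 rho(1)] / [1 - phi_11 rho(1)] = [-0.0556 - (-0.3774)(-0.3774)] / [1 - (-0.3774)(-0.3774)]
         = -0.19803076 / 0.85756924 = -0.230921.
  Update: phi_21 = phi_11 - phi_22 phi_11 = -0.3774 - (-0.230921)(-0.3774) = -0.46455.
Step k = 3:
  phi_33 = [rho(3) - phi_21 rho(2) - phi_22 rho(1)] / [1 - phi_21 rho(1) - phi_22 rho(2)]
    numerator   = 0.3435 - (-0.46455)(-0.0556) - (-0.230921)(-0.3774) = 0.23052145
    denominator = 1 - (-0.46455)(-0.3774) - (-0.230921)(-0.0556) = 0.81183978
  phi_33 = 0.23052145 / 0.81183978 = 0.2839.
Therefore phi_{33} = 0.2839.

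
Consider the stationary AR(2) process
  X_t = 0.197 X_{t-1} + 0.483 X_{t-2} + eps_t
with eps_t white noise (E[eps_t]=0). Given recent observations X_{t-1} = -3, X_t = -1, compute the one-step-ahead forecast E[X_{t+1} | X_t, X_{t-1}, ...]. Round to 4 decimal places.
E[X_{t+1} \mid \mathcal F_t] = -1.6460

For an AR(p) model X_t = c + sum_i phi_i X_{t-i} + eps_t, the
one-step-ahead conditional mean is
  E[X_{t+1} | X_t, ...] = c + sum_i phi_i X_{t+1-i}.
Substitute known values:
  E[X_{t+1} | ...] = (0.197) * (-1) + (0.483) * (-3)
                   = -1.6460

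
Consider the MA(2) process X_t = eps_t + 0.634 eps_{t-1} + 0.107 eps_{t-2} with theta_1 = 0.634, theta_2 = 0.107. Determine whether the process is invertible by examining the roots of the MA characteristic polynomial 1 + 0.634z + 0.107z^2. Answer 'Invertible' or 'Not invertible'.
\text{Invertible}

The MA(q) characteristic polynomial is P(z) = 1 + 0.634z + 0.107z^2.
Invertibility requires all roots to lie outside the unit circle, i.e. |z| > 1 for every root.
Set 1 + (0.634) z + (0.107) z^2 = 0, i.e. a z^2 + b z + c = 0 with a = 0.107, b = 0.634, c = 1.
Discriminant D = b^2 - 4ac = (0.634)^2 - 4*(0.107)*1 = 0.401956 - (0.428) = -0.026044.
D < 0, so the roots are the complex-conjugate pair z = (-b +/- i sqrt(-D)) / (2a) = -2.9626 +/- 0.7541i.
For a conjugate pair |z|^2 = z * conj(z) = (product of roots) = c/a = 1/(0.107) = 9.345794, so |z| = sqrt(9.345794) = 3.0571 for both roots.
Moduli of all roots: 3.0571, 3.0571.
All moduli strictly greater than 1? Yes.
Verdict: Invertible.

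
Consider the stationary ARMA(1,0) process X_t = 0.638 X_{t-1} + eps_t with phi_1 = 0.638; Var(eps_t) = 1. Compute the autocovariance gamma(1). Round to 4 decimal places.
\gamma(1) = 1.0760

Multiply the model equation by X_{t-k} and take expectations. With theta_0 = psi_0 = 1 and psi_j the MA(infinity) weights, this gives
  gamma(k) - sum_i phi_i gamma(k-i) = c_k,
  c_k = sigma^2 * sum_{j=k..q} theta_j psi_{j-k}   (c_k = 0 for k > q),
using gamma(-m) = gamma(m).
Pure AR (q = 0): c_0 = sigma^2 = 1, c_k = 0 for k >= 1.
Equations for k = 0 and k = 1 (AR order 1):
  gamma(0) = phi_1 gamma(1) + c_0
  gamma(1) = phi_1 gamma(0) + c_1
Substituting the second into the first: gamma(0) (1 - phi_1^2) = c_0 + phi_1 c_1, so
  gamma(0) = c_0 / (1 - phi_1^2) = 1 / (1 - (0.638)^2) = 1 / 0.592956 = 1.686466.
  gamma(1) = phi_1 gamma(0) = (0.638)(1.686466) = 1.075965.
Therefore gamma(1) = 1.0760 (to 4 decimal places).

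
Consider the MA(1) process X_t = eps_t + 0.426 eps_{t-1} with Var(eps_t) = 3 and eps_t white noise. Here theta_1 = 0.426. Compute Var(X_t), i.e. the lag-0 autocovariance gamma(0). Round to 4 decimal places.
\gamma(0) = 3.5444

For an MA(q) process X_t = eps_t + sum_i theta_i eps_{t-i} with
Var(eps_t) = sigma^2, the variance is
  gamma(0) = sigma^2 * (1 + sum_i theta_i^2).
  sum_i theta_i^2 = (0.426)^2 = 0.181476.
  gamma(0) = 3 * (1 + 0.181476) = 3 * 1.181476 = 3.544428, which rounds to 3.5444.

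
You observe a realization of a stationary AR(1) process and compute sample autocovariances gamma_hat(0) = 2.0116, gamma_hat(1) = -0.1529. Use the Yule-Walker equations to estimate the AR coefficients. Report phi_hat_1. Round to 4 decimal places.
\hat\phi_{1} = -0.0760

The Yule-Walker equations for an AR(p) process read, in matrix form,
  Gamma_p phi = r_p,   with   (Gamma_p)_{ij} = gamma(|i - j|),
                       (r_p)_i = gamma(i),   i,j = 1..p.
Substitute the sample gammas (Toeplitz matrix and right-hand side of size 1):
  Gamma_p = [[2.0116]]
  r_p     = [-0.1529]
With p = 1 this is the single equation gamma(0) phi_1 = gamma(1):
  phi_hat_1 = gamma(1) / gamma(0) = -0.1529 / 2.0116 = -0.0760.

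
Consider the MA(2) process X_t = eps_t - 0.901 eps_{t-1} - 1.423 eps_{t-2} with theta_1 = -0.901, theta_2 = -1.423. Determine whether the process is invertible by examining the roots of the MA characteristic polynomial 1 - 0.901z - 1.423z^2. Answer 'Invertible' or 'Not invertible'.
\text{Not invertible}

The MA(q) characteristic polynomial is P(z) = 1 - 0.901z - 1.423z^2.
Invertibility requires all roots to lie outside the unit circle, i.e. |z| > 1 for every root.
Set 1 + (-0.901) z + (-1.423) z^2 = 0, i.e. a z^2 + b z + c = 0 with a = -1.423, b = -0.901, c = 1.
Discriminant D = b^2 - 4ac = (-0.901)^2 - 4*(-1.423)*1 = 0.811801 - (-5.692) = 6.503801.
D >= 0, so the roots are real: z = (-b +/- sqrt(D)) / (2a) = (0.901 +/- 2.550255) / (-2.846).
  z_1 = (0.901 + 2.550255) / (-2.846) = -1.2127,   |z_1| = 1.2127.
  z_2 = (0.901 - 2.550255) / (-2.846) = 0.5795,   |z_2| = 0.5795.
Moduli of all roots: 1.2127, 0.5795.
All moduli strictly greater than 1? No.
Verdict: Not invertible.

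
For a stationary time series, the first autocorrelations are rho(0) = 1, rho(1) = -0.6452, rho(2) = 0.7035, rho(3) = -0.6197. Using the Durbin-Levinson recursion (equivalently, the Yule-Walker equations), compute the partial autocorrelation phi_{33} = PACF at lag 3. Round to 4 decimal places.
\phi_{33} = -0.1620

The PACF at lag k is phi_{kk}, the last component of the solution
to the Yule-Walker system G_k phi = r_k where
  (G_k)_{ij} = rho(|i - j|), (r_k)_i = rho(i), i,j = 1..k.
Equivalently, Durbin-Levinson gives phi_{kk} iteratively:
  phi_{11} = rho(1)
  phi_{kk} = [rho(k) - sum_{j=1..k-1} phi_{k-1,j} rho(k-j)]
            / [1 - sum_{j=1..k-1} phi_{k-1,j} rho(j)],
  phi_{k,j} = phi_{k-1,j} - phi_{kk} phi_{k-1,k-j},  j = 1..k-1.
Step k = 1:
  phi_11 = rho(1) = -0.6452.
Step k = 2:
  phi_22 = [rho(2) - phi_11 rho(1)] / [1 - phi_11 rho(1)] = [0.7035 - (-0.6452)(-0.6452)] / [1 - (-0.6452)(-0.6452)]
         = 0.28721696 / 0.58371696 = 0.492048.
  Update: phi_21 = phi_11 - phi_22 phi_11 = -0.6452 - (0.492048)(-0.6452) = -0.32773.
Step k = 3:
  phi_33 = [rho(3) - phi_21 rho(2) - phi_22 rho(1)] / [1 - phi_21 rho(1) - phi_22 rho(2)]
    numerator   = -0.6197 - (-0.32773)(0.7035) - (0.492048)(-0.6452) = -0.07167207
    denominator = 1 - (-0.32773)(-0.6452) - (0.492048)(0.7035) = 0.44239233
  phi_33 = -0.07167207 / 0.44239233 = -0.162.
Therefore phi_{33} = -0.1620.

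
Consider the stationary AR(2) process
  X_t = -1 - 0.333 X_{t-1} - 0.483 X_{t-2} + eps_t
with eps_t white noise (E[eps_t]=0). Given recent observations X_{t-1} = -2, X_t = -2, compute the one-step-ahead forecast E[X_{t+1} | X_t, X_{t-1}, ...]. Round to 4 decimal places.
E[X_{t+1} \mid \mathcal F_t] = 0.6320

For an AR(p) model X_t = c + sum_i phi_i X_{t-i} + eps_t, the
one-step-ahead conditional mean is
  E[X_{t+1} | X_t, ...] = c + sum_i phi_i X_{t+1-i}.
Substitute known values:
  E[X_{t+1} | ...] = -1 + (-0.333) * (-2) + (-0.483) * (-2)
                   = 0.6320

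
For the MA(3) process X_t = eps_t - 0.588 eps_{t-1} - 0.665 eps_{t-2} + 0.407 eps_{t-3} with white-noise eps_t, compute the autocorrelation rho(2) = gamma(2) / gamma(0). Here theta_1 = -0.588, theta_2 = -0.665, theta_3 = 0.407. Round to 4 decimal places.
\rho(2) = -0.4629

For an MA(q) process with theta_0 = 1, the autocovariance is
  gamma(k) = sigma^2 * sum_{i=0..q-k} theta_i * theta_{i+k},
and rho(k) = gamma(k) / gamma(0). Sigma^2 cancels.
  numerator   = (1)*(-0.665) + (-0.588)*(0.407) = -0.904316.
  denominator = (1)^2 + (-0.588)^2 + (-0.665)^2 + (0.407)^2 = 1.953618.
  rho(2) = -0.904316 / 1.953618 = -0.4629.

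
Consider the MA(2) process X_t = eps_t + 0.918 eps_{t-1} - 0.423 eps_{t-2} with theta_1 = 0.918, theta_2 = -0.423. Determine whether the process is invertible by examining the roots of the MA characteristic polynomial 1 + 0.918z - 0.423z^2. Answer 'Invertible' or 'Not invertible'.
\text{Not invertible}

The MA(q) characteristic polynomial is P(z) = 1 + 0.918z - 0.423z^2.
Invertibility requires all roots to lie outside the unit circle, i.e. |z| > 1 for every root.
Set 1 + (0.918) z + (-0.423) z^2 = 0, i.e. a z^2 + b z + c = 0 with a = -0.423, b = 0.918, c = 1.
Discriminant D = b^2 - 4ac = (0.918)^2 - 4*(-0.423)*1 = 0.842724 - (-1.692) = 2.534724.
D >= 0, so the roots are real: z = (-b +/- sqrt(D)) / (2a) = (-0.918 +/- 1.592082) / (-0.846).
  z_1 = (-0.918 + 1.592082) / (-0.846) = -0.7968,   |z_1| = 0.7968.
  z_2 = (-0.918 - 1.592082) / (-0.846) = 2.967,   |z_2| = 2.967.
Moduli of all roots: 0.7968, 2.9670.
All moduli strictly greater than 1? No.
Verdict: Not invertible.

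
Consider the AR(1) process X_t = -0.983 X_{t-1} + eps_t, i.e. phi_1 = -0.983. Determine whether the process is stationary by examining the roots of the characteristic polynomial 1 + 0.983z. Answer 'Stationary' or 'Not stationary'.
\text{Stationary}

The AR(p) characteristic polynomial is P(z) = 1 + 0.983z.
Stationarity requires all roots to lie outside the unit circle, i.e. |z| > 1 for every root.
This is linear in z: 1 + (0.983) z = 0  =>  z = -1/(0.983) = -1.017294,  |z| = 1.017294.
Moduli of all roots: 1.0173.
All moduli strictly greater than 1? Yes.
Verdict: Stationary.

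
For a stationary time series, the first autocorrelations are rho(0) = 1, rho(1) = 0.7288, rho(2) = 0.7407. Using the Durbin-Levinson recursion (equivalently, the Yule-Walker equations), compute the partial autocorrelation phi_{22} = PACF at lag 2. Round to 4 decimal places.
\phi_{22} = 0.4469

The PACF at lag k is phi_{kk}, the last component of the solution
to the Yule-Walker system G_k phi = r_k where
  (G_k)_{ij} = rho(|i - j|), (r_k)_i = rho(i), i,j = 1..k.
Equivalently, Durbin-Levinson gives phi_{kk} iteratively:
  phi_{11} = rho(1)
  phi_{kk} = [rho(k) - sum_{j=1..k-1} phi_{k-1,j} rho(k-j)]
            / [1 - sum_{j=1..k-1} phi_{k-1,j} rho(j)],
  phi_{k,j} = phi_{k-1,j} - phi_{kk} phi_{k-1,k-j},  j = 1..k-1.
Step k = 1:
  phi_11 = rho(1) = 0.7288.
Step k = 2:
  phi_22 = [rho(2) - phi_11 rho(1)] / [1 - phi_11 rho(1)] = [0.7407 - (0.7288)(0.7288)] / [1 - (0.7288)(0.7288)]
         = 0.20955056 / 0.46885056 = 0.4469.
Therefore phi_{22} = 0.4469.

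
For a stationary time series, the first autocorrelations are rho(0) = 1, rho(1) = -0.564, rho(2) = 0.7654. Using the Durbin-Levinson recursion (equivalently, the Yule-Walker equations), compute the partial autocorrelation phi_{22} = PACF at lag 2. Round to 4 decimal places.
\phi_{22} = 0.6560

The PACF at lag k is phi_{kk}, the last component of the solution
to the Yule-Walker system G_k phi = r_k where
  (G_k)_{ij} = rho(|i - j|), (r_k)_i = rho(i), i,j = 1..k.
Equivalently, Durbin-Levinson gives phi_{kk} iteratively:
  phi_{11} = rho(1)
  phi_{kk} = [rho(k) - sum_{j=1..k-1} phi_{k-1,j} rho(k-j)]
            / [1 - sum_{j=1..k-1} phi_{k-1,j} rho(j)],
  phi_{k,j} = phi_{k-1,j} - phi_{kk} phi_{k-1,k-j},  j = 1..k-1.
Step k = 1:
  phi_11 = rho(1) = -0.564.
Step k = 2:
  phi_22 = [rho(2) - phi_11 rho(1)] / [1 - phi_11 rho(1)] = [0.7654 - (-0.564)(-0.564)] / [1 - (-0.564)(-0.564)]
         = 0.447304 / 0.681904 = 0.656.
Therefore phi_{22} = 0.6560.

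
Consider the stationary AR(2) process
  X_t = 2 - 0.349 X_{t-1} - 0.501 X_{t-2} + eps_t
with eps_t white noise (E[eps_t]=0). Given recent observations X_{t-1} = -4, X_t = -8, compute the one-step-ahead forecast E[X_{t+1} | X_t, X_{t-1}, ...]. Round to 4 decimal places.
E[X_{t+1} \mid \mathcal F_t] = 6.7960

For an AR(p) model X_t = c + sum_i phi_i X_{t-i} + eps_t, the
one-step-ahead conditional mean is
  E[X_{t+1} | X_t, ...] = c + sum_i phi_i X_{t+1-i}.
Substitute known values:
  E[X_{t+1} | ...] = 2 + (-0.349) * (-8) + (-0.501) * (-4)
                   = 6.7960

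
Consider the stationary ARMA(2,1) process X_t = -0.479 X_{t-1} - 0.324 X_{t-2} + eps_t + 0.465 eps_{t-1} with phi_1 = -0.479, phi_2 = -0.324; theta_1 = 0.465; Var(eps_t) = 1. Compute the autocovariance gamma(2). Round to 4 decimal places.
\gamma(2) = -0.3387

Multiply the model equation by X_{t-k} and take expectations. With theta_0 = psi_0 = 1 and psi_j the MA(infinity) weights, this gives
  gamma(k) - sum_i phi_i gamma(k-i) = c_k,
  c_k = sigma^2 * sum_{j=k..q} theta_j psi_{j-k}   (c_k = 0 for k > q),
using gamma(-m) = gamma(m).
psi-weights needed (psi_j = theta_j + sum_i phi_i psi_{j-i}):
  psi_1 = theta_1 + phi_1 = 0.465 + (-0.479) = -0.014
Right-hand sides:
  c_0 = sigma^2 (1 + theta_1 psi_1) = 1 * (1 + (0.465)(-0.014)) = 1 * 0.99349 = 0.99349
  c_1 = sigma^2 theta_1 = 1 * (0.465) = 0.465
  c_2 = 0
Equations for k = 0, 1, 2 (AR order 2, c_2 = 0):
  (E0) gamma(0) = phi_1 gamma(1) + phi_2 gamma(2) + c_0
  (E1) gamma(1) = phi_1 gamma(0) + phi_2 gamma(1) + c_1
  (E2) gamma(2) = phi_1 gamma(1) + phi_2 gamma(0)
From (E1): gamma(1) = A gamma(0) + B with
  A = phi_1 / (1 - phi_2) = -0.479 / 1.324 = -0.361782,   B = c_1 / (1 - phi_2) = 0.465 / 1.324 = 0.351208.
Insert (E2) into (E0): gamma(0) (1 - phi_2^2) = phi_1 (1 + phi_2) gamma(1) + c_0.
  phi_1 (1 + phi_2) = (-0.479)(0.676) = -0.323804,   1 - phi_2^2 = 0.895024.
Replace gamma(1) by A gamma(0) + B and collect gamma(0):
  gamma(0) [0.895024 - (-0.323804)(-0.361782)] = (-0.323804)(0.351208) + 0.99349
  gamma(0) * 0.777877 = 0.879767
  gamma(0) = 0.879767 / 0.777877 = 1.130985.
  gamma(1) = A gamma(0) + B = (-0.361782)(1.130985) + (0.351208) = -0.057962.
  gamma(2) = phi_1 gamma(1) + phi_2 gamma(0) = (-0.479)(-0.057962) + (-0.324)(1.130985) = -0.338675.
Therefore gamma(2) = -0.3387 (to 4 decimal places).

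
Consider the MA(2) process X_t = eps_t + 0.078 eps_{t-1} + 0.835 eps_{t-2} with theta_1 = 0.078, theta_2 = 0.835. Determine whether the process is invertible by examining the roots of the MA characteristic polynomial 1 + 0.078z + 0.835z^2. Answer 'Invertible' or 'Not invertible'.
\text{Invertible}

The MA(q) characteristic polynomial is P(z) = 1 + 0.078z + 0.835z^2.
Invertibility requires all roots to lie outside the unit circle, i.e. |z| > 1 for every root.
Set 1 + (0.078) z + (0.835) z^2 = 0, i.e. a z^2 + b z + c = 0 with a = 0.835, b = 0.078, c = 1.
Discriminant D = b^2 - 4ac = (0.078)^2 - 4*(0.835)*1 = 0.006084 - (3.34) = -3.333916.
D < 0, so the roots are the complex-conjugate pair z = (-b +/- i sqrt(-D)) / (2a) = -0.0467 +/- 1.0934i.
For a conjugate pair |z|^2 = z * conj(z) = (product of roots) = c/a = 1/(0.835) = 1.197605, so |z| = sqrt(1.197605) = 1.0944 for both roots.
Moduli of all roots: 1.0944, 1.0944.
All moduli strictly greater than 1? Yes.
Verdict: Invertible.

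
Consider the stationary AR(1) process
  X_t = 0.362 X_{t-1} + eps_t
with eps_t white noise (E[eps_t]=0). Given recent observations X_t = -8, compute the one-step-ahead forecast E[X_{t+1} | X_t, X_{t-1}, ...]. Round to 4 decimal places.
E[X_{t+1} \mid \mathcal F_t] = -2.8960

For an AR(p) model X_t = c + sum_i phi_i X_{t-i} + eps_t, the
one-step-ahead conditional mean is
  E[X_{t+1} | X_t, ...] = c + sum_i phi_i X_{t+1-i}.
Substitute known values:
  E[X_{t+1} | ...] = (0.362) * (-8)
                   = -2.8960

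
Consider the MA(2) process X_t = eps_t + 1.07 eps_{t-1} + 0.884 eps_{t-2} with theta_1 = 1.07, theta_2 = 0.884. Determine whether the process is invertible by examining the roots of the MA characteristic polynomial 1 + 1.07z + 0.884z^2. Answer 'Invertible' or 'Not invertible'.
\text{Invertible}

The MA(q) characteristic polynomial is P(z) = 1 + 1.07z + 0.884z^2.
Invertibility requires all roots to lie outside the unit circle, i.e. |z| > 1 for every root.
Set 1 + (1.07) z + (0.884) z^2 = 0, i.e. a z^2 + b z + c = 0 with a = 0.884, b = 1.07, c = 1.
Discriminant D = b^2 - 4ac = (1.07)^2 - 4*(0.884)*1 = 1.1449 - (3.536) = -2.3911.
D < 0, so the roots are the complex-conjugate pair z = (-b +/- i sqrt(-D)) / (2a) = -0.6052 +/- 0.8746i.
For a conjugate pair |z|^2 = z * conj(z) = (product of roots) = c/a = 1/(0.884) = 1.131222, so |z| = sqrt(1.131222) = 1.0636 for both roots.
Moduli of all roots: 1.0636, 1.0636.
All moduli strictly greater than 1? Yes.
Verdict: Invertible.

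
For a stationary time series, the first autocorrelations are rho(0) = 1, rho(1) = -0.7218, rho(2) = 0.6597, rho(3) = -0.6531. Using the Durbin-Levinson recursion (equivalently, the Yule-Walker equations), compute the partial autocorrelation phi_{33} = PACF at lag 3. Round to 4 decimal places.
\phi_{33} = -0.2411

The PACF at lag k is phi_{kk}, the last component of the solution
to the Yule-Walker system G_k phi = r_k where
  (G_k)_{ij} = rho(|i - j|), (r_k)_i = rho(i), i,j = 1..k.
Equivalently, Durbin-Levinson gives phi_{kk} iteratively:
  phi_{11} = rho(1)
  phi_{kk} = [rho(k) - sum_{j=1..k-1} phi_{k-1,j} rho(k-j)]
            / [1 - sum_{j=1..k-1} phi_{k-1,j} rho(j)],
  phi_{k,j} = phi_{k-1,j} - phi_{kk} phi_{k-1,k-j},  j = 1..k-1.
Step k = 1:
  phi_11 = rho(1) = -0.7218.
Step k = 2:
  phi_22 = [rho(2) - phi_11 rho(1)] / [1 - phi_11 rho(1)] = [0.6597 - (-0.7218)(-0.7218)] / [1 - (-0.7218)(-0.7218)]
         = 0.13870476 / 0.47900476 = 0.289569.
  Update: phi_21 = phi_11 - phi_22 phi_11 = -0.7218 - (0.289569)(-0.7218) = -0.512789.
Step k = 3:
  phi_33 = [rho(3) - phi_21 rho(2) - phi_22 rho(1)] / [1 - phi_21 rho(1) - phi_22 rho(2)]
    numerator   = -0.6531 - (-0.512789)(0.6597) - (0.289569)(-0.7218) = -0.10580222
    denominator = 1 - (-0.512789)(-0.7218) - (0.289569)(0.6597) = 0.43884021
  phi_33 = -0.10580222 / 0.43884021 = -0.2411.
Therefore phi_{33} = -0.2411.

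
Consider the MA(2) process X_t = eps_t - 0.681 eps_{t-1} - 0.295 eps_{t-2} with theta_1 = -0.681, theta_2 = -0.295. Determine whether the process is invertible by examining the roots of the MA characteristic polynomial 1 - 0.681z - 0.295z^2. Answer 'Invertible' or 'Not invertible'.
\text{Invertible}

The MA(q) characteristic polynomial is P(z) = 1 - 0.681z - 0.295z^2.
Invertibility requires all roots to lie outside the unit circle, i.e. |z| > 1 for every root.
Set 1 + (-0.681) z + (-0.295) z^2 = 0, i.e. a z^2 + b z + c = 0 with a = -0.295, b = -0.681, c = 1.
Discriminant D = b^2 - 4ac = (-0.681)^2 - 4*(-0.295)*1 = 0.463761 - (-1.18) = 1.643761.
D >= 0, so the roots are real: z = (-b +/- sqrt(D)) / (2a) = (0.681 +/- 1.282092) / (-0.59).
  z_1 = (0.681 + 1.282092) / (-0.59) = -3.3273,   |z_1| = 3.3273.
  z_2 = (0.681 - 1.282092) / (-0.59) = 1.0188,   |z_2| = 1.0188.
Moduli of all roots: 3.3273, 1.0188.
All moduli strictly greater than 1? Yes.
Verdict: Invertible.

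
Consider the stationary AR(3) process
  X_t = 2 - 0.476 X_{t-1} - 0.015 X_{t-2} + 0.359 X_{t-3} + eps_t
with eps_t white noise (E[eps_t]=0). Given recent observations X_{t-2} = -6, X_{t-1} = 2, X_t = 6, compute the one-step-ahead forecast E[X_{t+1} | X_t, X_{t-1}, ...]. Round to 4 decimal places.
E[X_{t+1} \mid \mathcal F_t] = -3.0400

For an AR(p) model X_t = c + sum_i phi_i X_{t-i} + eps_t, the
one-step-ahead conditional mean is
  E[X_{t+1} | X_t, ...] = c + sum_i phi_i X_{t+1-i}.
Substitute known values:
  E[X_{t+1} | ...] = 2 + (-0.476) * (6) + (-0.015) * (2) + (0.359) * (-6)
                   = -3.0400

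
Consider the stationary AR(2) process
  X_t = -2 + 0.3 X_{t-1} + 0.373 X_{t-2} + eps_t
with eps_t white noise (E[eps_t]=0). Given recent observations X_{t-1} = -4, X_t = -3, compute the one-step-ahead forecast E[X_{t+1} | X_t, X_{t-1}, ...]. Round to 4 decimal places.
E[X_{t+1} \mid \mathcal F_t] = -4.3920

For an AR(p) model X_t = c + sum_i phi_i X_{t-i} + eps_t, the
one-step-ahead conditional mean is
  E[X_{t+1} | X_t, ...] = c + sum_i phi_i X_{t+1-i}.
Substitute known values:
  E[X_{t+1} | ...] = -2 + (0.3) * (-3) + (0.373) * (-4)
                   = -4.3920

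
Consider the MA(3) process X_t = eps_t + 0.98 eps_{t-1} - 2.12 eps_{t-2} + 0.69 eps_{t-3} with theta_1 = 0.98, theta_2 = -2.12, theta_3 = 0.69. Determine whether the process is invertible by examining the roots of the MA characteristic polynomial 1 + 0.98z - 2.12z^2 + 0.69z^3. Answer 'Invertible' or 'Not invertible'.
\text{Not invertible}

The MA(q) characteristic polynomial is P(z) = 1 + 0.98z - 2.12z^2 + 0.69z^3.
Invertibility requires all roots to lie outside the unit circle, i.e. |z| > 1 for every root.
Degree 3: look for a simple real root z0 first, then factor out (1 - z/z0) and solve the remaining quadratic.
Testing z0 = 2: P(2) = 1 + (0.98)(2) + (-2.12)(2)^2 + (0.69)(2)^3
  = 1 + (1.96) + (-8.48) + (5.52) = 0.  So z_0 = 2 is a root, |z_0| = 2.
Divide out the factor (1 - 0.5 z) = (1 - z/z0) (since 1/z0 = 0.5):
  P(z) = (1 - 0.5 z)(1 + (1.48) z + (-1.38) z^2)
  [check: z-coef 1.48 - (0.5) = 0.98; z^2-coef -1.38 - (0.5)(1.48) = -2.12; z^3-coef -(0.5)(-1.38) = 0.69.]
Remaining roots from the quadratic factor 1 + (1.48) z + (-1.38) z^2:
  Set 1 + (1.48) z + (-1.38) z^2 = 0, i.e. a z^2 + b z + c = 0 with a = -1.38, b = 1.48, c = 1.
  Discriminant D = b^2 - 4ac = (1.48)^2 - 4*(-1.38)*1 = 2.1904 - (-5.52) = 7.7104.
  D >= 0, so the roots are real: z = (-b +/- sqrt(D)) / (2a) = (-1.48 +/- 2.776761) / (-2.76).
    z_1 = (-1.48 + 2.776761) / (-2.76) = -0.4698,   |z_1| = 0.4698.
    z_2 = (-1.48 - 2.776761) / (-2.76) = 1.5423,   |z_2| = 1.5423.
Moduli of all roots: 2.0000, 0.4698, 1.5423.
All moduli strictly greater than 1? No.
Verdict: Not invertible.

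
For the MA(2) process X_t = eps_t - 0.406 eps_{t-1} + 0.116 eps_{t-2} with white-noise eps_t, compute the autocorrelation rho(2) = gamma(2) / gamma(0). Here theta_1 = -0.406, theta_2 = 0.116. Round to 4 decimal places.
\rho(2) = 0.0984

For an MA(q) process with theta_0 = 1, the autocovariance is
  gamma(k) = sigma^2 * sum_{i=0..q-k} theta_i * theta_{i+k},
and rho(k) = gamma(k) / gamma(0). Sigma^2 cancels.
  numerator   = (1)*(0.116) = 0.116.
  denominator = (1)^2 + (-0.406)^2 + (0.116)^2 = 1.178292.
  rho(2) = 0.116 / 1.178292 = 0.0984.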